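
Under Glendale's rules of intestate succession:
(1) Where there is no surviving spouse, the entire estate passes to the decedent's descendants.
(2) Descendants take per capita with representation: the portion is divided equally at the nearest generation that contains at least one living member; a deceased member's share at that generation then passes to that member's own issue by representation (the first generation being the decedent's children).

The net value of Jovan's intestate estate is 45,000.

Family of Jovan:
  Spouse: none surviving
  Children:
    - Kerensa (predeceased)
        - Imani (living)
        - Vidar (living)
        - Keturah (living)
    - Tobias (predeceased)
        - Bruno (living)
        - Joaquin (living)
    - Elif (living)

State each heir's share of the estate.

Imani: 5,000; Vidar: 5,000; Keturah: 5,000; Bruno: 7,500; Joaquin: 7,500; Elif: 15,000

The entire 45,000 passes to the descendants.
That amount (45,000) is divided into 3 shares of 15,000: Elif takes 15,000; Kerensa's 15,000 share passes to Kerensa's issue; Tobias's 15,000 share passes to Tobias's issue.
Kerensa's share (15,000) is divided into 3 shares of 5,000: Imani, Vidar, and Keturah each take 5,000.
Tobias's share (15,000) is divided into 2 shares of 7,500: Bruno and Joaquin each take 7,500.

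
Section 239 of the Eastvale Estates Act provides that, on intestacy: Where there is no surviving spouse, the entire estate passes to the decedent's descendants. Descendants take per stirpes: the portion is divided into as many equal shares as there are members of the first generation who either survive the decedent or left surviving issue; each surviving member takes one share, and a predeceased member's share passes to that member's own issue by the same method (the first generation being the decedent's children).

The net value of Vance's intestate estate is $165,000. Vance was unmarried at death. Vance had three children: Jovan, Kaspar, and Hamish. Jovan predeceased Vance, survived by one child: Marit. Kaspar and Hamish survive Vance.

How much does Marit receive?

The entire $165,000 passes to the descendants.
That amount ($165,000) is divided into 3 shares of $55,000: Kaspar and Hamish each take $55,000; Jovan's $55,000 share passes to Jovan's issue.
Jovan's share ($55,000) passes entirely to Marit.

Marit receives $55,000.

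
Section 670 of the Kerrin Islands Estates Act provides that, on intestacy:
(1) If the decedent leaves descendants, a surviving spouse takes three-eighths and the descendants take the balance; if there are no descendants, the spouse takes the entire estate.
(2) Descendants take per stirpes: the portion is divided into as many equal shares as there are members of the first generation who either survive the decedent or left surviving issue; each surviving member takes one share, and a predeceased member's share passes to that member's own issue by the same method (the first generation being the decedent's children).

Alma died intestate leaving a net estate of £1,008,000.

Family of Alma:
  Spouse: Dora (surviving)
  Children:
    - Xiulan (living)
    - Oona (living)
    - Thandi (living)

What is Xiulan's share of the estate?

Dora takes three-eighths of £1,008,000 = £378,000. The remaining £630,000 passes to the descendants.
The descendants' portion (£630,000) is divided into 3 shares of £210,000: Xiulan, Oona, and Thandi each take £210,000.

Xiulan receives £210,000.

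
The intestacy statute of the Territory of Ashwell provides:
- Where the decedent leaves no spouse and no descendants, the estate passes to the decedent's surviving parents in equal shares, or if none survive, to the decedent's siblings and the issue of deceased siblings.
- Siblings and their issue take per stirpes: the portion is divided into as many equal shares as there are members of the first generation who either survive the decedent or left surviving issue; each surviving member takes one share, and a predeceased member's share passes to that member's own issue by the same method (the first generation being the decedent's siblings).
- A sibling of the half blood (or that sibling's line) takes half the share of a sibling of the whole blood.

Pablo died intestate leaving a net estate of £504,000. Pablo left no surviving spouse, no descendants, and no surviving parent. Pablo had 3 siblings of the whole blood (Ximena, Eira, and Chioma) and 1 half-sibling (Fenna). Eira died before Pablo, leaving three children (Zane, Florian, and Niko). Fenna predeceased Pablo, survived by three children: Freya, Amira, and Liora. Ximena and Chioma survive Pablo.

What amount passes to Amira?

The entire £504,000 passes to the siblings and their issue.
Counting each half-blood sibling's line as half a unit, there are 7/2 units in £504,000, so one unit is £144,000. Whole-blood lines (Ximena, Eira, and Chioma) take £144,000 each; half-blood lines (Fenna) take £72,000 each.
Eira's share (£144,000) is divided into 3 shares of £48,000: Zane, Florian, and Niko each take £48,000.
Fenna's share (£72,000) is divided into 3 shares of £24,000: Freya, Amira, and Liora each take £24,000.

Amira receives £24,000.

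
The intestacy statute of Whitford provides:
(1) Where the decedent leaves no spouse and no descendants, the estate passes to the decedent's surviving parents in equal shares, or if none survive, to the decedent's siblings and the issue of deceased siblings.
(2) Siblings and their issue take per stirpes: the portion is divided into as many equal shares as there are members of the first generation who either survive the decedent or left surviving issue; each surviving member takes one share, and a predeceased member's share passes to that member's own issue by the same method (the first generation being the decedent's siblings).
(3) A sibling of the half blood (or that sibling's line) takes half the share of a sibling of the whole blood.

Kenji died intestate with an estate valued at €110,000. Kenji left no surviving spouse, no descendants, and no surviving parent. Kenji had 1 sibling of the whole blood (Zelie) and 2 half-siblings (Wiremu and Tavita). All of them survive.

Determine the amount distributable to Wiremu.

The entire €110,000 passes to the siblings and their issue.
Counting each half-blood sibling's line as half a unit, there are 2 units in €110,000, so one unit is €55,000. Whole-blood lines (Zelie) take €55,000 each; half-blood lines (Wiremu and Tavita) take €27,500 each.

Wiremu receives €27,500.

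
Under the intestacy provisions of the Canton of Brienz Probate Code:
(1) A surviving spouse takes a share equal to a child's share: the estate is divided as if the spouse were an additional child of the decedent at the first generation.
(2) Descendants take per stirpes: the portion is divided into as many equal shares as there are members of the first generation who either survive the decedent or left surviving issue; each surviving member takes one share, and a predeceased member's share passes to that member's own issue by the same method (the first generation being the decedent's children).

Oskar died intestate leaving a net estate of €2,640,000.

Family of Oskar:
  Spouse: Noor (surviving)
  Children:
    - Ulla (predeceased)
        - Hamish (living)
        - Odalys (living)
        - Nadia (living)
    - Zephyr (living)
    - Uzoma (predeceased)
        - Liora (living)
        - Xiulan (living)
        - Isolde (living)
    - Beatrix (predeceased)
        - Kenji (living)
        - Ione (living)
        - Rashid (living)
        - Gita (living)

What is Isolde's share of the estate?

Isolde receives €176,000.

The spouse counts as an additional share at the children's level, so there are 5 primary shares of €528,000. Noor takes one such share (€528,000).
The children's combined portion (€2,112,000) is divided into 4 shares of €528,000: Zephyr takes €528,000; Ulla's €528,000 share passes to Ulla's issue; Uzoma's €528,000 share passes to Uzoma's issue; Beatrix's €528,000 share passes to Beatrix's issue.
Ulla's share (€528,000) is divided into 3 shares of €176,000: Hamish, Odalys, and Nadia each take €176,000.
Uzoma's share (€528,000) is divided into 3 shares of €176,000: Liora, Xiulan, and Isolde each take €176,000.
Beatrix's share (€528,000) is divided into 4 shares of €132,000: Kenji, Ione, Rashid, and Gita each take €132,000.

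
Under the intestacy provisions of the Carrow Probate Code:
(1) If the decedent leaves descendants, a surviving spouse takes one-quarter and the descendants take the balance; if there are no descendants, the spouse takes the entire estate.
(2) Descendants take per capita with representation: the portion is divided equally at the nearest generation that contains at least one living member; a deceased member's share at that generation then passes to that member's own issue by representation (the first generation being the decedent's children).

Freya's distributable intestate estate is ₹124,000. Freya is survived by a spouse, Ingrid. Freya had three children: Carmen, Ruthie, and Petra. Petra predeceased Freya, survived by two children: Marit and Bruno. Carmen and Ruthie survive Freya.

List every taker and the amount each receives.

Ingrid takes one-quarter of ₹124,000 = ₹31,000. The remaining ₹93,000 passes to the descendants.
The descendants' portion (₹93,000) is divided into 3 shares of ₹31,000: Carmen and Ruthie each take ₹31,000; Petra's ₹31,000 share passes to Petra's issue.
Petra's share (₹31,000) is divided into 2 shares of ₹15,500: Marit and Bruno each take ₹15,500.

Ingrid: ₹31,000; Carmen: ₹31,000; Ruthie: ₹31,000; Marit: ₹15,500; Bruno: ₹15,500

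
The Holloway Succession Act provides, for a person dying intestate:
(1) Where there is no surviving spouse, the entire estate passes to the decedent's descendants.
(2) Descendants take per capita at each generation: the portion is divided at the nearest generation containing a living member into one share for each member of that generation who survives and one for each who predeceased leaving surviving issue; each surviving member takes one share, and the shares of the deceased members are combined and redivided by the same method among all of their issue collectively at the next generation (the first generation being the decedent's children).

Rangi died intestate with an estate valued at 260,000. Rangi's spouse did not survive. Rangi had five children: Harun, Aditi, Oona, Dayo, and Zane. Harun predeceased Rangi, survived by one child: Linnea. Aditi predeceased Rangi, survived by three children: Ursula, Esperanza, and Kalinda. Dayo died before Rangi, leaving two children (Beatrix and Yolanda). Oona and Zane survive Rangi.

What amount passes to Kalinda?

Kalinda receives 26,000.

The entire 260,000 passes to the descendants.
That amount (260,000) is divided at the children's generation into 5 shares of 52,000. Oona and Zane each take 52,000. The 3 shares of the deceased (Harun, Aditi, and Dayo) are combined into a pool of 156,000.
That pool (156,000) is divided at the grandchildren's generation equally among Linnea, Ursula, Esperanza, Kalinda, Beatrix, and Yolanda: 26,000 each.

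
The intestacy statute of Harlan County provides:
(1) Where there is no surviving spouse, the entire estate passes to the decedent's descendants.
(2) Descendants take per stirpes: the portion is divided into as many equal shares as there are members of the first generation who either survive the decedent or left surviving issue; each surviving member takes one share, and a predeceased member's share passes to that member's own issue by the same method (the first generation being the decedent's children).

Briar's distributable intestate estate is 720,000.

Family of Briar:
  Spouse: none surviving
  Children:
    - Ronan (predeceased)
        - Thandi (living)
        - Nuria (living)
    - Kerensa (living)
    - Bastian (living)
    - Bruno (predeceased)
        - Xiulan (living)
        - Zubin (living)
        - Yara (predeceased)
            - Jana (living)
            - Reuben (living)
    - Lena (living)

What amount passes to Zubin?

Zubin receives 48,000.

The entire 720,000 passes to the descendants.
That amount (720,000) is divided into 5 shares of 144,000: Kerensa, Bastian, and Lena each take 144,000; Ronan's 144,000 share passes to Ronan's issue; Bruno's 144,000 share passes to Bruno's issue.
Ronan's share (144,000) is divided into 2 shares of 72,000: Thandi and Nuria each take 72,000.
Bruno's share (144,000) is divided into 3 shares of 48,000: Xiulan and Zubin each take 48,000; Yara's 48,000 share passes to Yara's issue.
Yara's share (48,000) is divided into 2 shares of 24,000: Jana and Reuben each take 24,000.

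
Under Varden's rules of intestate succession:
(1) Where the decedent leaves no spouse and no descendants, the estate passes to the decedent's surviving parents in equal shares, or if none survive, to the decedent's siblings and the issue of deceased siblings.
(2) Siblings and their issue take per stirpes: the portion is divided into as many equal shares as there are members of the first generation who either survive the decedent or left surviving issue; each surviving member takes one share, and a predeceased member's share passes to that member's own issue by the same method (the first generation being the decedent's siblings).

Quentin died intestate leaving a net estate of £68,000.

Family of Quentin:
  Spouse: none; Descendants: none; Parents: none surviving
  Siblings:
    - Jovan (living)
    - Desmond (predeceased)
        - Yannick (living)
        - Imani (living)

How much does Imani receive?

Imani receives £17,000.

The entire £68,000 passes to the siblings and their issue.
That amount (£68,000) is divided into 2 shares of £34,000: Jovan takes £34,000; Desmond's £34,000 share passes to Desmond's issue.
Desmond's share (£34,000) is divided into 2 shares of £17,000: Yannick and Imani each take £17,000.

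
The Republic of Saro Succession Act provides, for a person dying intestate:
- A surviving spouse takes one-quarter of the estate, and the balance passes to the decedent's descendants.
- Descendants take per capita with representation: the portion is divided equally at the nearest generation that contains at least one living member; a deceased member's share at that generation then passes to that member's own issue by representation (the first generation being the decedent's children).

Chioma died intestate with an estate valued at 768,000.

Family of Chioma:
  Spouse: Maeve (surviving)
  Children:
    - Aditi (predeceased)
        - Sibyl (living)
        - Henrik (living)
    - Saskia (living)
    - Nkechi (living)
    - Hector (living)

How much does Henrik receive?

Maeve takes one-quarter of 768,000 = 192,000. The remaining 576,000 passes to the descendants.
The descendants' portion (576,000) is divided into 4 shares of 144,000: Saskia, Nkechi, and Hector each take 144,000; Aditi's 144,000 share passes to Aditi's issue.
Aditi's share (144,000) is divided into 2 shares of 72,000: Sibyl and Henrik each take 72,000.

Henrik receives 72,000.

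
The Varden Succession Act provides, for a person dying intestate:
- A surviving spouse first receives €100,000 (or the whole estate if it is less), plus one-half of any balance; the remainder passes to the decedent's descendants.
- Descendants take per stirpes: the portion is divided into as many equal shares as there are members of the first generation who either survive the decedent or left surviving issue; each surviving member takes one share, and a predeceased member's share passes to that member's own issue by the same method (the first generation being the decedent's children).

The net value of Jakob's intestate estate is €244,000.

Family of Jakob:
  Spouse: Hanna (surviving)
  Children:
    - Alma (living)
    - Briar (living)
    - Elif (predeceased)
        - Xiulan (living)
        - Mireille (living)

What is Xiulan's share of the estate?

Xiulan receives €12,000.

Hanna first takes €100,000, leaving a balance of €144,000. Hanna then takes one-half of the balance (€72,000), for a total of €172,000. The remaining €72,000 passes to the descendants.
The descendants' portion (€72,000) is divided into 3 shares of €24,000: Alma and Briar each take €24,000; Elif's €24,000 share passes to Elif's issue.
Elif's share (€24,000) is divided into 2 shares of €12,000: Xiulan and Mireille each take €12,000.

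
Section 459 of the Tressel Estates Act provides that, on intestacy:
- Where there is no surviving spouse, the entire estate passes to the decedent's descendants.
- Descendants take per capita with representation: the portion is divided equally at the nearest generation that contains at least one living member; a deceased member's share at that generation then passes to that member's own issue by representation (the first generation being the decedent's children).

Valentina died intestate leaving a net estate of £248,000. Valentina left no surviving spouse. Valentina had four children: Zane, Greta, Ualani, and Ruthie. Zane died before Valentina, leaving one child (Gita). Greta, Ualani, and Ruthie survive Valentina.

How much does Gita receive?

Gita receives £62,000.

The entire £248,000 passes to the descendants.
That amount (£248,000) is divided into 4 shares of £62,000: Greta, Ualani, and Ruthie each take £62,000; Zane's £62,000 share passes to Zane's issue.
Zane's share (£62,000) passes entirely to Gita.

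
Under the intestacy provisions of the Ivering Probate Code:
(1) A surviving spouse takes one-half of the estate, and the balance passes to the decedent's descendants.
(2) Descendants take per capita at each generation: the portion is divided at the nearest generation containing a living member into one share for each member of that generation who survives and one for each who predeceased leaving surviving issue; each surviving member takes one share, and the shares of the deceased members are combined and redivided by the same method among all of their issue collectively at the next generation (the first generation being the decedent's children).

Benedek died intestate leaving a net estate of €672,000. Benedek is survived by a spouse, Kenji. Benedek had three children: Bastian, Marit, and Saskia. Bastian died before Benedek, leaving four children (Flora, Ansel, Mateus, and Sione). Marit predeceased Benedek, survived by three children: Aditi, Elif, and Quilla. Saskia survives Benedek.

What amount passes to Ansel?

Kenji takes one-half of €672,000 = €336,000. The remaining €336,000 passes to the descendants.
The descendants' portion (€336,000) is divided at the children's generation into 3 shares of €112,000. Saskia takes €112,000. The 2 shares of the deceased (Bastian and Marit) are combined into a pool of €224,000.
That pool (€224,000) is divided at the grandchildren's generation equally among Flora, Ansel, Mateus, Sione, Aditi, Elif, and Quilla: €32,000 each.

Ansel receives €32,000.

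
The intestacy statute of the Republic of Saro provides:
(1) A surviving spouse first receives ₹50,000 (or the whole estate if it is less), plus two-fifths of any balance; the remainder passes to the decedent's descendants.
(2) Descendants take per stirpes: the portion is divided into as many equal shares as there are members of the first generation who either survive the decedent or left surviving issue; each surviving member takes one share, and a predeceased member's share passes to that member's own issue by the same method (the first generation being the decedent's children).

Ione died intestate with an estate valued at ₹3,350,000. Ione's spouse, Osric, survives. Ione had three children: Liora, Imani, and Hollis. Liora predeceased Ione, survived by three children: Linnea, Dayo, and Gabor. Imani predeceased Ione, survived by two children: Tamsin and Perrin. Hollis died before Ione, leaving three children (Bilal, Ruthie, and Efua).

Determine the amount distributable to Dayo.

Osric first takes ₹50,000, leaving a balance of ₹3,300,000. Osric then takes two-fifths of the balance (₹1,320,000), for a total of ₹1,370,000. The remaining ₹1,980,000 passes to the descendants.
The descendants' portion (₹1,980,000) is divided into 3 shares of ₹660,000: Liora's ₹660,000 share passes to Liora's issue; Imani's ₹660,000 share passes to Imani's issue; Hollis's ₹660,000 share passes to Hollis's issue.
Liora's share (₹660,000) is divided into 3 shares of ₹220,000: Linnea, Dayo, and Gabor each take ₹220,000.
Imani's share (₹660,000) is divided into 2 shares of ₹330,000: Tamsin and Perrin each take ₹330,000.
Hollis's share (₹660,000) is divided into 3 shares of ₹220,000: Bilal, Ruthie, and Efua each take ₹220,000.

Dayo receives ₹220,000.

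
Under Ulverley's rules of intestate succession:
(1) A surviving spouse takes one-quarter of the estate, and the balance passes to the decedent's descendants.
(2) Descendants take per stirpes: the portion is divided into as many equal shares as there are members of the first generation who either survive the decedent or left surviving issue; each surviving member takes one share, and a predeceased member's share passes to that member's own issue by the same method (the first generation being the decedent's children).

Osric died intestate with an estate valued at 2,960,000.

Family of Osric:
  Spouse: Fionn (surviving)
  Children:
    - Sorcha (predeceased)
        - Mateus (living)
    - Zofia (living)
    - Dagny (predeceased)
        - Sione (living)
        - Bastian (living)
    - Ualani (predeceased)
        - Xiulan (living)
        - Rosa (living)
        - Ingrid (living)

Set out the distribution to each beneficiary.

Fionn takes one-quarter of 2,960,000 = 740,000. The remaining 2,220,000 passes to the descendants.
The descendants' portion (2,220,000) is divided into 4 shares of 555,000: Zofia takes 555,000; Sorcha's 555,000 share passes to Sorcha's issue; Dagny's 555,000 share passes to Dagny's issue; Ualani's 555,000 share passes to Ualani's issue.
Sorcha's share (555,000) passes entirely to Mateus.
Dagny's share (555,000) is divided into 2 shares of 277,500: Sione and Bastian each take 277,500.
Ualani's share (555,000) is divided into 3 shares of 185,000: Xiulan, Rosa, and Ingrid each take 185,000.

Fionn: 740,000; Mateus: 555,000; Zofia: 555,000; Sione: 277,500; Bastian: 277,500; Xiulan: 185,000; Rosa: 185,000; Ingrid: 185,000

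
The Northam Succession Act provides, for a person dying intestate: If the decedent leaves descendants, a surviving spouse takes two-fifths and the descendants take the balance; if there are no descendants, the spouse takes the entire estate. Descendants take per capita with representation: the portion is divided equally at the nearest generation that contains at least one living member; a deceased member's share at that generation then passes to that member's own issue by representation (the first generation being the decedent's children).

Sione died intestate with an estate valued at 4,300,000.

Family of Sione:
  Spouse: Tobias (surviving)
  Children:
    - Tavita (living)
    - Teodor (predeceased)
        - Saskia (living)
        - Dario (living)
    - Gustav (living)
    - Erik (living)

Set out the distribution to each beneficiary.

Tobias: 1,720,000; Tavita: 645,000; Saskia: 322,500; Dario: 322,500; Gustav: 645,000; Erik: 645,000

Tobias takes two-fifths of 4,300,000 = 1,720,000. The remaining 2,580,000 passes to the descendants.
The descendants' portion (2,580,000) is divided into 4 shares of 645,000: Tavita, Gustav, and Erik each take 645,000; Teodor's 645,000 share passes to Teodor's issue.
Teodor's share (645,000) is divided into 2 shares of 322,500: Saskia and Dario each take 322,500.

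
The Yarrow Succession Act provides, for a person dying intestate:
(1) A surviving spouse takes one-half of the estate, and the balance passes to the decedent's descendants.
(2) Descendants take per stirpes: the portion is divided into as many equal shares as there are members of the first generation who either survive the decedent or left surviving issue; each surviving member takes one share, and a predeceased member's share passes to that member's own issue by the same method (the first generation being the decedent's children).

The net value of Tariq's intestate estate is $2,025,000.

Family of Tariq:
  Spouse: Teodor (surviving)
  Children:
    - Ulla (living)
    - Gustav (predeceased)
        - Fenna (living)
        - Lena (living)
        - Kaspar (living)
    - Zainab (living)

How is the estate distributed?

Teodor: $1,012,500; Ulla: $337,500; Fenna: $112,500; Lena: $112,500; Kaspar: $112,500; Zainab: $337,500

Teodor takes one-half of $2,025,000 = $1,012,500. The remaining $1,012,500 passes to the descendants.
The descendants' portion ($1,012,500) is divided into 3 shares of $337,500: Ulla and Zainab each take $337,500; Gustav's $337,500 share passes to Gustav's issue.
Gustav's share ($337,500) is divided into 3 shares of $112,500: Fenna, Lena, and Kaspar each take $112,500.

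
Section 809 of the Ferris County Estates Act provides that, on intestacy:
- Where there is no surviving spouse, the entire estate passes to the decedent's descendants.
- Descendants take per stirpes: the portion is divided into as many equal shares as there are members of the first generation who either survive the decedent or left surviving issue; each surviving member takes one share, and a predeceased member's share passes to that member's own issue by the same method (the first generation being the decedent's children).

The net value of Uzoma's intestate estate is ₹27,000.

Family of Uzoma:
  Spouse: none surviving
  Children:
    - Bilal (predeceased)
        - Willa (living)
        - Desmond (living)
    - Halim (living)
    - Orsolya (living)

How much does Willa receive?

The entire ₹27,000 passes to the descendants.
That amount (₹27,000) is divided into 3 shares of ₹9,000: Halim and Orsolya each take ₹9,000; Bilal's ₹9,000 share passes to Bilal's issue.
Bilal's share (₹9,000) is divided into 2 shares of ₹4,500: Willa and Desmond each take ₹4,500.

Willa receives ₹4,500.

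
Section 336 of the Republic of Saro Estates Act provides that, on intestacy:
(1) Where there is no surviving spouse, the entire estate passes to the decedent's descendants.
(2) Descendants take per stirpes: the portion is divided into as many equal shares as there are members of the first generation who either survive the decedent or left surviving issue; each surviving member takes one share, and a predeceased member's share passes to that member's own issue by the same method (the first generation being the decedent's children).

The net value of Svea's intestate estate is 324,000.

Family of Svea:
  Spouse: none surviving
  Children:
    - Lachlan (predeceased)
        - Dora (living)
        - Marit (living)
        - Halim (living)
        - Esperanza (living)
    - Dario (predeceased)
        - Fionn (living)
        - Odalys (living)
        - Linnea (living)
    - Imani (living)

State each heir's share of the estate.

Dora: 27,000; Marit: 27,000; Halim: 27,000; Esperanza: 27,000; Fionn: 36,000; Odalys: 36,000; Linnea: 36,000; Imani: 108,000

The entire 324,000 passes to the descendants.
That amount (324,000) is divided into 3 shares of 108,000: Imani takes 108,000; Lachlan's 108,000 share passes to Lachlan's issue; Dario's 108,000 share passes to Dario's issue.
Lachlan's share (108,000) is divided into 4 shares of 27,000: Dora, Marit, Halim, and Esperanza each take 27,000.
Dario's share (108,000) is divided into 3 shares of 36,000: Fionn, Odalys, and Linnea each take 36,000.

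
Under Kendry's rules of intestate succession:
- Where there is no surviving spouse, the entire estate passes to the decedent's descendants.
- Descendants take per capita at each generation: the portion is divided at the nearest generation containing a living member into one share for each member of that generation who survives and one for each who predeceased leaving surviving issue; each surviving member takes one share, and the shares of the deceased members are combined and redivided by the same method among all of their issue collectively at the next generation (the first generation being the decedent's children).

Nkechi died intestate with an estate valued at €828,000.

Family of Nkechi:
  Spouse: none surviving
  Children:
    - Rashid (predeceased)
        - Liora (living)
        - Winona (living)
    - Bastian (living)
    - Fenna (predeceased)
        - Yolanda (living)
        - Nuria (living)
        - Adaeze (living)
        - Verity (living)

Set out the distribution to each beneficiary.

Liora: €92,000; Winona: €92,000; Bastian: €276,000; Yolanda: €92,000; Nuria: €92,000; Adaeze: €92,000; Verity: €92,000

The entire €828,000 passes to the descendants.
That amount (€828,000) is divided at the children's generation into 3 shares of €276,000. Bastian takes €276,000. The 2 shares of the deceased (Rashid and Fenna) are combined into a pool of €552,000.
That pool (€552,000) is divided at the grandchildren's generation equally among Liora, Winona, Yolanda, Nuria, Adaeze, and Verity: €92,000 each.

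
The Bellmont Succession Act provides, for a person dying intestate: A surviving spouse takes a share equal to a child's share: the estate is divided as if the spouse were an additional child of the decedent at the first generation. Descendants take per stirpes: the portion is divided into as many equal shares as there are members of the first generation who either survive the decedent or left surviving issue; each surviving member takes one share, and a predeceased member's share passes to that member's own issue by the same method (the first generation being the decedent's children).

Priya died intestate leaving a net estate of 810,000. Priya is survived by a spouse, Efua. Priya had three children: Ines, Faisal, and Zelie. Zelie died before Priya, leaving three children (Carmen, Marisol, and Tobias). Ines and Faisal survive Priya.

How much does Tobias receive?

The spouse counts as an additional share at the children's level, so there are 4 primary shares of 202,500. Efua takes one such share (202,500).
The children's combined portion (607,500) is divided into 3 shares of 202,500: Ines and Faisal each take 202,500; Zelie's 202,500 share passes to Zelie's issue.
Zelie's share (202,500) is divided into 3 shares of 67,500: Carmen, Marisol, and Tobias each take 67,500.

Tobias receives 67,500.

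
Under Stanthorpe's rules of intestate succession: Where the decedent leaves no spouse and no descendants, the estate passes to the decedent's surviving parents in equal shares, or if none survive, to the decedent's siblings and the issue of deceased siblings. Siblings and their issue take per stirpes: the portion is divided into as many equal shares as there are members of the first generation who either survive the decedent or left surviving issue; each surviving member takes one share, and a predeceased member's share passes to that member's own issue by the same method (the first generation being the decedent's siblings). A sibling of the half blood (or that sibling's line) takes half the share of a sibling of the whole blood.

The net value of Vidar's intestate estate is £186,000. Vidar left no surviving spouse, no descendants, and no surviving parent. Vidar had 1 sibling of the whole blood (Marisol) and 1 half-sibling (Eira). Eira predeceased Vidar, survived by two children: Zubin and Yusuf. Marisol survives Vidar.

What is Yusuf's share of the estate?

Yusuf receives £31,000.

The entire £186,000 passes to the siblings and their issue.
Counting each half-blood sibling's line as half a unit, there are 3/2 units in £186,000, so one unit is £124,000. Whole-blood lines (Marisol) take £124,000 each; half-blood lines (Eira) take £62,000 each.
Eira's share (£62,000) is divided into 2 shares of £31,000: Zubin and Yusuf each take £31,000.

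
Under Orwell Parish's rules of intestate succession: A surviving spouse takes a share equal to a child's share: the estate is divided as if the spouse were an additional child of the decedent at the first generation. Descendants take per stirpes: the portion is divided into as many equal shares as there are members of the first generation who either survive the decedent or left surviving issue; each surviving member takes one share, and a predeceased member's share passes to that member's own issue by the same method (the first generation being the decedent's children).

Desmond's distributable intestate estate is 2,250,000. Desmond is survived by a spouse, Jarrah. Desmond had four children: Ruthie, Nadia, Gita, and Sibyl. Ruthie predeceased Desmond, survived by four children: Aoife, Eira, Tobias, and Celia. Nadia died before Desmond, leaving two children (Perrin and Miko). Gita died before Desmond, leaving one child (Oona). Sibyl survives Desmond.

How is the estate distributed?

The spouse counts as an additional share at the children's level, so there are 5 primary shares of 450,000. Jarrah takes one such share (450,000).
The children's combined portion (1,800,000) is divided into 4 shares of 450,000: Sibyl takes 450,000; Ruthie's 450,000 share passes to Ruthie's issue; Nadia's 450,000 share passes to Nadia's issue; Gita's 450,000 share passes to Gita's issue.
Ruthie's share (450,000) is divided into 4 shares of 112,500: Aoife, Eira, Tobias, and Celia each take 112,500.
Nadia's share (450,000) is divided into 2 shares of 225,000: Perrin and Miko each take 225,000.
Gita's share (450,000) passes entirely to Oona.

Jarrah: 450,000; Aoife: 112,500; Eira: 112,500; Tobias: 112,500; Celia: 112,500; Perrin: 225,000; Miko: 225,000; Oona: 450,000; Sibyl: 450,000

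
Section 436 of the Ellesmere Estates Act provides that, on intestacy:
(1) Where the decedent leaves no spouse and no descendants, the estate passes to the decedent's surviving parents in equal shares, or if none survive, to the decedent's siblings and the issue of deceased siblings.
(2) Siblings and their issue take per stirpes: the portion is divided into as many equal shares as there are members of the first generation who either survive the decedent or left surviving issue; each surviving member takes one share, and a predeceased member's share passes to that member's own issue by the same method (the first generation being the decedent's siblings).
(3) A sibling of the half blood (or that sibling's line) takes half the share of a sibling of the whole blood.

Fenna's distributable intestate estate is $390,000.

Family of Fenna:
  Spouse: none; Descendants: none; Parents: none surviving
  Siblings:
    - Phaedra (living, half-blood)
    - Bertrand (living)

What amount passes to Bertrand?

The entire $390,000 passes to the siblings and their issue.
Counting each half-blood sibling's line as half a unit, there are 3/2 units in $390,000, so one unit is $260,000. Whole-blood lines (Bertrand) take $260,000 each; half-blood lines (Phaedra) take $130,000 each.

Bertrand receives $260,000.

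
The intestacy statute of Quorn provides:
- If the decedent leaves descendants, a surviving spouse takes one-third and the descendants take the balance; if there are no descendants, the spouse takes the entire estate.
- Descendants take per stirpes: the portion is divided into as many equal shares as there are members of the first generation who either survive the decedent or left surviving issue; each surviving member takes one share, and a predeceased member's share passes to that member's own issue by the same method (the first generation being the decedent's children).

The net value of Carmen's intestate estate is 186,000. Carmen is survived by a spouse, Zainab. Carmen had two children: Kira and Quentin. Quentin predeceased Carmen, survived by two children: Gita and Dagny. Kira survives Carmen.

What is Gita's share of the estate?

Gita receives 31,000.

Zainab takes one-third of 186,000 = 62,000. The remaining 124,000 passes to the descendants.
The descendants' portion (124,000) is divided into 2 shares of 62,000: Kira takes 62,000; Quentin's 62,000 share passes to Quentin's issue.
Quentin's share (62,000) is divided into 2 shares of 31,000: Gita and Dagny each take 31,000.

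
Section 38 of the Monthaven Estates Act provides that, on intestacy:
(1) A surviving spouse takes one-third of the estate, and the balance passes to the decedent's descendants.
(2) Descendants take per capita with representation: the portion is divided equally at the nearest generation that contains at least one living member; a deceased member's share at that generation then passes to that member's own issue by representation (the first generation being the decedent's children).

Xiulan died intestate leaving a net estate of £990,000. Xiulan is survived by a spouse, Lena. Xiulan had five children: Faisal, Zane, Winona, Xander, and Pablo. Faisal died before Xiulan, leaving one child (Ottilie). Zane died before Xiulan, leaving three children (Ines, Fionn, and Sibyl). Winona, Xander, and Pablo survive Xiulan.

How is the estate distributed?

Lena: £330,000; Ottilie: £132,000; Ines: £44,000; Fionn: £44,000; Sibyl: £44,000; Winona: £132,000; Xander: £132,000; Pablo: £132,000

Lena takes one-third of £990,000 = £330,000. The remaining £660,000 passes to the descendants.
The descendants' portion (£660,000) is divided into 5 shares of £132,000: Winona, Xander, and Pablo each take £132,000; Faisal's £132,000 share passes to Faisal's issue; Zane's £132,000 share passes to Zane's issue.
Faisal's share (£132,000) passes entirely to Ottilie.
Zane's share (£132,000) is divided into 3 shares of £44,000: Ines, Fionn, and Sibyl each take £44,000.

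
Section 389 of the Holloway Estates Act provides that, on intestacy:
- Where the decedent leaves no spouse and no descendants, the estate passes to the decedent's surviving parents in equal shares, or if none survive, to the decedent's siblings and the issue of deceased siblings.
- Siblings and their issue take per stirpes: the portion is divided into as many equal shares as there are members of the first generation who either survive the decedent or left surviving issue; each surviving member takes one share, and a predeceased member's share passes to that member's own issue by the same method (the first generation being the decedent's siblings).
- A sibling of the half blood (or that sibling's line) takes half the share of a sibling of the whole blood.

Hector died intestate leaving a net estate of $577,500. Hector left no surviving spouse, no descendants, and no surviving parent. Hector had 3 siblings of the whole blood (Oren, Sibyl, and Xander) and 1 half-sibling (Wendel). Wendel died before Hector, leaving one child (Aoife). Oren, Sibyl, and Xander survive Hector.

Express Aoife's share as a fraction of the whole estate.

Aoife receives 1/7 of the estate.

The entire $577,500 passes to the siblings and their issue.
Counting each half-blood sibling's line as half a unit, there are 7/2 units in $577,500, so one unit is $165,000. Whole-blood lines (Oren, Sibyl, and Xander) take $165,000 each; half-blood lines (Wendel) take $82,500 each.
Wendel's share ($82,500) passes entirely to Aoife.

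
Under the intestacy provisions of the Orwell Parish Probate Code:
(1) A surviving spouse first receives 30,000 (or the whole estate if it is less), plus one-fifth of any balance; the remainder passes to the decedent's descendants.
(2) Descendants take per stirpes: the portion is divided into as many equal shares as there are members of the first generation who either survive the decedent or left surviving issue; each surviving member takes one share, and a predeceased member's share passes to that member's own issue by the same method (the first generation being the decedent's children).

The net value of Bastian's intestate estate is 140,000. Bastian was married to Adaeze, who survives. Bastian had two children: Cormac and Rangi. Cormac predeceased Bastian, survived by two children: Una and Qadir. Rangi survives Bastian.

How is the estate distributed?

Adaeze first takes 30,000, leaving a balance of 110,000. Adaeze then takes one-fifth of the balance (22,000), for a total of 52,000. The remaining 88,000 passes to the descendants.
The descendants' portion (88,000) is divided into 2 shares of 44,000: Rangi takes 44,000; Cormac's 44,000 share passes to Cormac's issue.
Cormac's share (44,000) is divided into 2 shares of 22,000: Una and Qadir each take 22,000.

Adaeze: 52,000; Una: 22,000; Qadir: 22,000; Rangi: 44,000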